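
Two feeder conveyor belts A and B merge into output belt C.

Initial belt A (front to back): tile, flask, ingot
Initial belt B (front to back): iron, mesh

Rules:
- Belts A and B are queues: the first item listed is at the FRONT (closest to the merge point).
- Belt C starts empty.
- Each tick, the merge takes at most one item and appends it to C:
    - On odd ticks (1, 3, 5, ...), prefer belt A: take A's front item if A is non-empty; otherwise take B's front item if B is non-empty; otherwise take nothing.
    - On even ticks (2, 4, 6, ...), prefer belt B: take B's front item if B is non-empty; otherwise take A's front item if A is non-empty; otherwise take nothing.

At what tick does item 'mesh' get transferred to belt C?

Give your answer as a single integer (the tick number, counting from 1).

Tick 1: prefer A, take tile from A; A=[flask,ingot] B=[iron,mesh] C=[tile]
Tick 2: prefer B, take iron from B; A=[flask,ingot] B=[mesh] C=[tile,iron]
Tick 3: prefer A, take flask from A; A=[ingot] B=[mesh] C=[tile,iron,flask]
Tick 4: prefer B, take mesh from B; A=[ingot] B=[-] C=[tile,iron,flask,mesh]

Answer: 4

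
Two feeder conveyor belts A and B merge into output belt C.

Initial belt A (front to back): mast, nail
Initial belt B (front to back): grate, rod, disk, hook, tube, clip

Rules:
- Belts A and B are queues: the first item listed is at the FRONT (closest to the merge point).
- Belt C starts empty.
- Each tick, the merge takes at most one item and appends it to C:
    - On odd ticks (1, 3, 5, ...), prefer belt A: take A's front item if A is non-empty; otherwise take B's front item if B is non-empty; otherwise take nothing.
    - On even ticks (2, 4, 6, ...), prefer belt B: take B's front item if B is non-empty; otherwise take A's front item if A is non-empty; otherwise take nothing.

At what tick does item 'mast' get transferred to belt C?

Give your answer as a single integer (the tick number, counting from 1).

Tick 1: prefer A, take mast from A; A=[nail] B=[grate,rod,disk,hook,tube,clip] C=[mast]

Answer: 1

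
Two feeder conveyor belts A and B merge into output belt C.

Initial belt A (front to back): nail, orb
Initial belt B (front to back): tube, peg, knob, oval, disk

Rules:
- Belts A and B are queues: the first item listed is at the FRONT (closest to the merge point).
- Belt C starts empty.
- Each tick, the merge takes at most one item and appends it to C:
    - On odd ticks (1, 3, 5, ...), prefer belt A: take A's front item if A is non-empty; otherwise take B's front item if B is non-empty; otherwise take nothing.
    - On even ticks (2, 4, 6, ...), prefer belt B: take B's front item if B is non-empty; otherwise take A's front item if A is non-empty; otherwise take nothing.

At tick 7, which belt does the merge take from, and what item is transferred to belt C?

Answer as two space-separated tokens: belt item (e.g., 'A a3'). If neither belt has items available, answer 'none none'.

Tick 1: prefer A, take nail from A; A=[orb] B=[tube,peg,knob,oval,disk] C=[nail]
Tick 2: prefer B, take tube from B; A=[orb] B=[peg,knob,oval,disk] C=[nail,tube]
Tick 3: prefer A, take orb from A; A=[-] B=[peg,knob,oval,disk] C=[nail,tube,orb]
Tick 4: prefer B, take peg from B; A=[-] B=[knob,oval,disk] C=[nail,tube,orb,peg]
Tick 5: prefer A, take knob from B; A=[-] B=[oval,disk] C=[nail,tube,orb,peg,knob]
Tick 6: prefer B, take oval from B; A=[-] B=[disk] C=[nail,tube,orb,peg,knob,oval]
Tick 7: prefer A, take disk from B; A=[-] B=[-] C=[nail,tube,orb,peg,knob,oval,disk]

Answer: B disk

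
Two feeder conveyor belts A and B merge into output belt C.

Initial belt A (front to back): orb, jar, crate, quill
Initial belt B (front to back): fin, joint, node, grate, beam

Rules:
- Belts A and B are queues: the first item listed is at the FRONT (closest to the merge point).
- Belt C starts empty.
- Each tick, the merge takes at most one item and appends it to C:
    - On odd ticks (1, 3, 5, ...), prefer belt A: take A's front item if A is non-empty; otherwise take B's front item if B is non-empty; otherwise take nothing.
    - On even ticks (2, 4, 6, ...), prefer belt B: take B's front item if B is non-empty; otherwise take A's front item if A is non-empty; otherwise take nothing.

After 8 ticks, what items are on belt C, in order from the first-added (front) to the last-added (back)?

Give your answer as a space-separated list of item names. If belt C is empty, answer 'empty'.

Answer: orb fin jar joint crate node quill grate

Derivation:
Tick 1: prefer A, take orb from A; A=[jar,crate,quill] B=[fin,joint,node,grate,beam] C=[orb]
Tick 2: prefer B, take fin from B; A=[jar,crate,quill] B=[joint,node,grate,beam] C=[orb,fin]
Tick 3: prefer A, take jar from A; A=[crate,quill] B=[joint,node,grate,beam] C=[orb,fin,jar]
Tick 4: prefer B, take joint from B; A=[crate,quill] B=[node,grate,beam] C=[orb,fin,jar,joint]
Tick 5: prefer A, take crate from A; A=[quill] B=[node,grate,beam] C=[orb,fin,jar,joint,crate]
Tick 6: prefer B, take node from B; A=[quill] B=[grate,beam] C=[orb,fin,jar,joint,crate,node]
Tick 7: prefer A, take quill from A; A=[-] B=[grate,beam] C=[orb,fin,jar,joint,crate,node,quill]
Tick 8: prefer B, take grate from B; A=[-] B=[beam] C=[orb,fin,jar,joint,crate,node,quill,grate]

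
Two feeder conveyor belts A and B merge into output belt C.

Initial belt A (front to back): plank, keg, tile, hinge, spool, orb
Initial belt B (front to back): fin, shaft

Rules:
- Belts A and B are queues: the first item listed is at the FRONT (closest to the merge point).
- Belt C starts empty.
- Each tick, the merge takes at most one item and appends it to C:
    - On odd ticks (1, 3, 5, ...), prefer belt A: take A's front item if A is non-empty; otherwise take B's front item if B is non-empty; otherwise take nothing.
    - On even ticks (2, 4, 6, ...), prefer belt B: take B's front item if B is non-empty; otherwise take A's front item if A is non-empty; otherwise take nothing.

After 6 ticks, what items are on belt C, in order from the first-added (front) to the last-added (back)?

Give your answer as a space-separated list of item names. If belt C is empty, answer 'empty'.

Answer: plank fin keg shaft tile hinge

Derivation:
Tick 1: prefer A, take plank from A; A=[keg,tile,hinge,spool,orb] B=[fin,shaft] C=[plank]
Tick 2: prefer B, take fin from B; A=[keg,tile,hinge,spool,orb] B=[shaft] C=[plank,fin]
Tick 3: prefer A, take keg from A; A=[tile,hinge,spool,orb] B=[shaft] C=[plank,fin,keg]
Tick 4: prefer B, take shaft from B; A=[tile,hinge,spool,orb] B=[-] C=[plank,fin,keg,shaft]
Tick 5: prefer A, take tile from A; A=[hinge,spool,orb] B=[-] C=[plank,fin,keg,shaft,tile]
Tick 6: prefer B, take hinge from A; A=[spool,orb] B=[-] C=[plank,fin,keg,shaft,tile,hinge]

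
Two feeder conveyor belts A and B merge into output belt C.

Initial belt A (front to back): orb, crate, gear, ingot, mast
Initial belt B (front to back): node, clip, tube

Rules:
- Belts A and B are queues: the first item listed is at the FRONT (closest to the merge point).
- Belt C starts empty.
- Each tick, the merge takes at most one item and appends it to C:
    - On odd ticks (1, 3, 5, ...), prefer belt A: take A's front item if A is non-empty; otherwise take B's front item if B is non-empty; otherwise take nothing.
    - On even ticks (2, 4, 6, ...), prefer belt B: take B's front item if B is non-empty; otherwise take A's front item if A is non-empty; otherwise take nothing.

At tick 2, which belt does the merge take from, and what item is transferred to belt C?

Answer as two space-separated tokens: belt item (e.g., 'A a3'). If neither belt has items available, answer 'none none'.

Answer: B node

Derivation:
Tick 1: prefer A, take orb from A; A=[crate,gear,ingot,mast] B=[node,clip,tube] C=[orb]
Tick 2: prefer B, take node from B; A=[crate,gear,ingot,mast] B=[clip,tube] C=[orb,node]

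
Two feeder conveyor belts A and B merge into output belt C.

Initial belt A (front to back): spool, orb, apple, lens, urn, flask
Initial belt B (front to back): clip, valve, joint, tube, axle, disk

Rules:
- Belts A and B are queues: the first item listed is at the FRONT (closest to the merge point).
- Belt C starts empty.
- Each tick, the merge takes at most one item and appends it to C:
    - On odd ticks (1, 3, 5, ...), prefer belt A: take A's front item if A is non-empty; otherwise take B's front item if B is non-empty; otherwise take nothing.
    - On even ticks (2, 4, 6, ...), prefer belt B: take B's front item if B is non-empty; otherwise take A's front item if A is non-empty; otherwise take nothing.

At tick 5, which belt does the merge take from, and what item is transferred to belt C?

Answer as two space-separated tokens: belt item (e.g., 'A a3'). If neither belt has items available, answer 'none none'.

Answer: A apple

Derivation:
Tick 1: prefer A, take spool from A; A=[orb,apple,lens,urn,flask] B=[clip,valve,joint,tube,axle,disk] C=[spool]
Tick 2: prefer B, take clip from B; A=[orb,apple,lens,urn,flask] B=[valve,joint,tube,axle,disk] C=[spool,clip]
Tick 3: prefer A, take orb from A; A=[apple,lens,urn,flask] B=[valve,joint,tube,axle,disk] C=[spool,clip,orb]
Tick 4: prefer B, take valve from B; A=[apple,lens,urn,flask] B=[joint,tube,axle,disk] C=[spool,clip,orb,valve]
Tick 5: prefer A, take apple from A; A=[lens,urn,flask] B=[joint,tube,axle,disk] C=[spool,clip,orb,valve,apple]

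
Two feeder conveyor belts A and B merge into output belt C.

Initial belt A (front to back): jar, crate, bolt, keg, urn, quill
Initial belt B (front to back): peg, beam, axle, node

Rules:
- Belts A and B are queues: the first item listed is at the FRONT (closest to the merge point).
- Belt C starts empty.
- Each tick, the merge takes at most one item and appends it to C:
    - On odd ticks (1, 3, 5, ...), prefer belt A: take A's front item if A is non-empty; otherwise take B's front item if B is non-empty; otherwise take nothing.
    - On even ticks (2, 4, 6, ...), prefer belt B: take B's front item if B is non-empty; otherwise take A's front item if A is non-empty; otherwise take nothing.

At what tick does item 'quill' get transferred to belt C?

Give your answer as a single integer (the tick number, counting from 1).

Answer: 10

Derivation:
Tick 1: prefer A, take jar from A; A=[crate,bolt,keg,urn,quill] B=[peg,beam,axle,node] C=[jar]
Tick 2: prefer B, take peg from B; A=[crate,bolt,keg,urn,quill] B=[beam,axle,node] C=[jar,peg]
Tick 3: prefer A, take crate from A; A=[bolt,keg,urn,quill] B=[beam,axle,node] C=[jar,peg,crate]
Tick 4: prefer B, take beam from B; A=[bolt,keg,urn,quill] B=[axle,node] C=[jar,peg,crate,beam]
Tick 5: prefer A, take bolt from A; A=[keg,urn,quill] B=[axle,node] C=[jar,peg,crate,beam,bolt]
Tick 6: prefer B, take axle from B; A=[keg,urn,quill] B=[node] C=[jar,peg,crate,beam,bolt,axle]
Tick 7: prefer A, take keg from A; A=[urn,quill] B=[node] C=[jar,peg,crate,beam,bolt,axle,keg]
Tick 8: prefer B, take node from B; A=[urn,quill] B=[-] C=[jar,peg,crate,beam,bolt,axle,keg,node]
Tick 9: prefer A, take urn from A; A=[quill] B=[-] C=[jar,peg,crate,beam,bolt,axle,keg,node,urn]
Tick 10: prefer B, take quill from A; A=[-] B=[-] C=[jar,peg,crate,beam,bolt,axle,keg,node,urn,quill]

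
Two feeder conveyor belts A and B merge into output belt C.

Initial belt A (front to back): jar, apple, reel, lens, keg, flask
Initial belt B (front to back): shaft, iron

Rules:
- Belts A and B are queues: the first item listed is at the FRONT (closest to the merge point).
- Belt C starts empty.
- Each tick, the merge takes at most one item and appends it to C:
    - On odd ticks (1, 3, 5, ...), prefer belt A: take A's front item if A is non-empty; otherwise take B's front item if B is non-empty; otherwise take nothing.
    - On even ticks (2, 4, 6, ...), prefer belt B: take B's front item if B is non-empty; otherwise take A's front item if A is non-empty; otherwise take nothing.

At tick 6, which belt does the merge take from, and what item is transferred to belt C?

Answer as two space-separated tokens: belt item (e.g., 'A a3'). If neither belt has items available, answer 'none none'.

Tick 1: prefer A, take jar from A; A=[apple,reel,lens,keg,flask] B=[shaft,iron] C=[jar]
Tick 2: prefer B, take shaft from B; A=[apple,reel,lens,keg,flask] B=[iron] C=[jar,shaft]
Tick 3: prefer A, take apple from A; A=[reel,lens,keg,flask] B=[iron] C=[jar,shaft,apple]
Tick 4: prefer B, take iron from B; A=[reel,lens,keg,flask] B=[-] C=[jar,shaft,apple,iron]
Tick 5: prefer A, take reel from A; A=[lens,keg,flask] B=[-] C=[jar,shaft,apple,iron,reel]
Tick 6: prefer B, take lens from A; A=[keg,flask] B=[-] C=[jar,shaft,apple,iron,reel,lens]

Answer: A lens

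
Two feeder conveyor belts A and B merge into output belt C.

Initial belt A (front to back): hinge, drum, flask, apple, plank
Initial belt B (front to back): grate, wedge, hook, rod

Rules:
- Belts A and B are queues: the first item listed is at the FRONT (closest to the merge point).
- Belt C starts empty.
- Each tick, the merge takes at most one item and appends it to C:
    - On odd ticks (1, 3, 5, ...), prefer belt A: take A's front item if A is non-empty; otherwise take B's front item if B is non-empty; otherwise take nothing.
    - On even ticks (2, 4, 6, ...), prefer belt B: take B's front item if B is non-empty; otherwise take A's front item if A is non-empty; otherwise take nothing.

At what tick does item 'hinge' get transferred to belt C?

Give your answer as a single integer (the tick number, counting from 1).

Tick 1: prefer A, take hinge from A; A=[drum,flask,apple,plank] B=[grate,wedge,hook,rod] C=[hinge]

Answer: 1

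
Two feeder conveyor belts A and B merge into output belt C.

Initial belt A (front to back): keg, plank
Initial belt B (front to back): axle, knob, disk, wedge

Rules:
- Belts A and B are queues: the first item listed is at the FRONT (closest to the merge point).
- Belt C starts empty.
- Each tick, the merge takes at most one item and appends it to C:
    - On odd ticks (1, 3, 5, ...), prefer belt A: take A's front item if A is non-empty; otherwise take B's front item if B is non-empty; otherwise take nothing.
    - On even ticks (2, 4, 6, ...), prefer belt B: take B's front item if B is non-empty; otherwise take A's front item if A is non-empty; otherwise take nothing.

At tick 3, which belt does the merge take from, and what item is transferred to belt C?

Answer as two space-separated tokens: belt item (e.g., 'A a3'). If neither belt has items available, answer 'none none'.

Tick 1: prefer A, take keg from A; A=[plank] B=[axle,knob,disk,wedge] C=[keg]
Tick 2: prefer B, take axle from B; A=[plank] B=[knob,disk,wedge] C=[keg,axle]
Tick 3: prefer A, take plank from A; A=[-] B=[knob,disk,wedge] C=[keg,axle,plank]

Answer: A plank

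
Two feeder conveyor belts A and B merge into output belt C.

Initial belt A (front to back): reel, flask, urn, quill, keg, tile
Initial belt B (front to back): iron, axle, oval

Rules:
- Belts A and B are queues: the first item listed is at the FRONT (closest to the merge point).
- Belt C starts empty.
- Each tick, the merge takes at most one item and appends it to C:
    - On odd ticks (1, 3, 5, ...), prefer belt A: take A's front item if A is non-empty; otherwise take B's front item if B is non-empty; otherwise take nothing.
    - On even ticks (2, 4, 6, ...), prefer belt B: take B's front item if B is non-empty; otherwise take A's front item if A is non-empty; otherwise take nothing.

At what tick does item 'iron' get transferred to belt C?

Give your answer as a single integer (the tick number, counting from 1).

Answer: 2

Derivation:
Tick 1: prefer A, take reel from A; A=[flask,urn,quill,keg,tile] B=[iron,axle,oval] C=[reel]
Tick 2: prefer B, take iron from B; A=[flask,urn,quill,keg,tile] B=[axle,oval] C=[reel,iron]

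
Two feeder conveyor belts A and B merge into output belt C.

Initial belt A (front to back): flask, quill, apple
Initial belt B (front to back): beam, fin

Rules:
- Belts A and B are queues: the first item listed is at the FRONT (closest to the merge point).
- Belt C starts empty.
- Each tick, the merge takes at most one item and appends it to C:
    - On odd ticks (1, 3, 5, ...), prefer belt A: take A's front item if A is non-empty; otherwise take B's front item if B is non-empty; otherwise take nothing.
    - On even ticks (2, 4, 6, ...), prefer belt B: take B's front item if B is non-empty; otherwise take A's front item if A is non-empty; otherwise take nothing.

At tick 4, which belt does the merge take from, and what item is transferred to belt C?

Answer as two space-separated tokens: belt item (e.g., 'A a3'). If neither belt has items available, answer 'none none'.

Answer: B fin

Derivation:
Tick 1: prefer A, take flask from A; A=[quill,apple] B=[beam,fin] C=[flask]
Tick 2: prefer B, take beam from B; A=[quill,apple] B=[fin] C=[flask,beam]
Tick 3: prefer A, take quill from A; A=[apple] B=[fin] C=[flask,beam,quill]
Tick 4: prefer B, take fin from B; A=[apple] B=[-] C=[flask,beam,quill,fin]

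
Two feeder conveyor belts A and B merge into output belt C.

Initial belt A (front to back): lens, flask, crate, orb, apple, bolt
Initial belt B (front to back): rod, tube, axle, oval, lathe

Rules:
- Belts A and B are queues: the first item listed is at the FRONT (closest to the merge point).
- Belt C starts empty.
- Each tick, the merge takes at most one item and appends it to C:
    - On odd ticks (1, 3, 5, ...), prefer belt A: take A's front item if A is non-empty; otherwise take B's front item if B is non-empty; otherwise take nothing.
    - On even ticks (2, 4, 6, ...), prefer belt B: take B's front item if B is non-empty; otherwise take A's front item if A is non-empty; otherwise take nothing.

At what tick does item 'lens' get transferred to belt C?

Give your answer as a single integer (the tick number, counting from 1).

Answer: 1

Derivation:
Tick 1: prefer A, take lens from A; A=[flask,crate,orb,apple,bolt] B=[rod,tube,axle,oval,lathe] C=[lens]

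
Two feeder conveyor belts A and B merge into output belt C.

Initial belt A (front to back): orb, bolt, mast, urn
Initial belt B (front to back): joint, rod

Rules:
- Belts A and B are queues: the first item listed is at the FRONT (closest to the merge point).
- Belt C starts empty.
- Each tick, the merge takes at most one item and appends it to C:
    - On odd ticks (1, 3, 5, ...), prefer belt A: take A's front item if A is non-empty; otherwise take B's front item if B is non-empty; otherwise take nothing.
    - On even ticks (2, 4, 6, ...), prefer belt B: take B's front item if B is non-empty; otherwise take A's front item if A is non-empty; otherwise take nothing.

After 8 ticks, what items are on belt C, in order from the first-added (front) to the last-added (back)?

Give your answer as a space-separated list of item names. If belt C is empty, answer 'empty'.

Answer: orb joint bolt rod mast urn

Derivation:
Tick 1: prefer A, take orb from A; A=[bolt,mast,urn] B=[joint,rod] C=[orb]
Tick 2: prefer B, take joint from B; A=[bolt,mast,urn] B=[rod] C=[orb,joint]
Tick 3: prefer A, take bolt from A; A=[mast,urn] B=[rod] C=[orb,joint,bolt]
Tick 4: prefer B, take rod from B; A=[mast,urn] B=[-] C=[orb,joint,bolt,rod]
Tick 5: prefer A, take mast from A; A=[urn] B=[-] C=[orb,joint,bolt,rod,mast]
Tick 6: prefer B, take urn from A; A=[-] B=[-] C=[orb,joint,bolt,rod,mast,urn]
Tick 7: prefer A, both empty, nothing taken; A=[-] B=[-] C=[orb,joint,bolt,rod,mast,urn]
Tick 8: prefer B, both empty, nothing taken; A=[-] B=[-] C=[orb,joint,bolt,rod,mast,urn]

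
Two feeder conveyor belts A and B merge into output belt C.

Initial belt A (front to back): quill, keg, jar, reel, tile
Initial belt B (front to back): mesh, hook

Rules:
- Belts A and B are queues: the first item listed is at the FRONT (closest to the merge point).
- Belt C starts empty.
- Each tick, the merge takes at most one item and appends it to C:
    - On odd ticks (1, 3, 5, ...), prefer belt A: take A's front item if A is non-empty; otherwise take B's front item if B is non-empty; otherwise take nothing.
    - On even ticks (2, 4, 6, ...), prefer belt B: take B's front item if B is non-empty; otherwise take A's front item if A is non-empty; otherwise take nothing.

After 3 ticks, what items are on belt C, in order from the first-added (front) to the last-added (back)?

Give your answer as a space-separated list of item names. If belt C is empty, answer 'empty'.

Tick 1: prefer A, take quill from A; A=[keg,jar,reel,tile] B=[mesh,hook] C=[quill]
Tick 2: prefer B, take mesh from B; A=[keg,jar,reel,tile] B=[hook] C=[quill,mesh]
Tick 3: prefer A, take keg from A; A=[jar,reel,tile] B=[hook] C=[quill,mesh,keg]

Answer: quill mesh keg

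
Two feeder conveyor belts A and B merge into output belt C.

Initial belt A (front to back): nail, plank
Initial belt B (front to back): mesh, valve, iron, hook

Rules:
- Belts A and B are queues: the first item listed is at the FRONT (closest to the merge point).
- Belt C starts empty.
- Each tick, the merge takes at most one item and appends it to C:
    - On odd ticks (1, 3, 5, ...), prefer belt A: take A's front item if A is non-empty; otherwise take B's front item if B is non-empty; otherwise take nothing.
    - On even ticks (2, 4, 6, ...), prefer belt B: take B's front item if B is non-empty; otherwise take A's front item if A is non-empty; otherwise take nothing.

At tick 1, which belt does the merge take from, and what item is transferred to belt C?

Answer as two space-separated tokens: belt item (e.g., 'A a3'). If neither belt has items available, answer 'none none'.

Tick 1: prefer A, take nail from A; A=[plank] B=[mesh,valve,iron,hook] C=[nail]

Answer: A nail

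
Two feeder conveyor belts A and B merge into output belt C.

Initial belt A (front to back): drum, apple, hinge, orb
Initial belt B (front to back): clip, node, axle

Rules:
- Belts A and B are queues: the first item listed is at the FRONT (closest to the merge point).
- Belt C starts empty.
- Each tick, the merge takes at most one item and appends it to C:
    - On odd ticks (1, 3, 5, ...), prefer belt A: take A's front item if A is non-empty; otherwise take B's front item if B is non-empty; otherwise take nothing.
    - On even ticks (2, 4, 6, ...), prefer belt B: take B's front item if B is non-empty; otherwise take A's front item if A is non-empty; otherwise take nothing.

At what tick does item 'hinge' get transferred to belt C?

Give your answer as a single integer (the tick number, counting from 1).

Tick 1: prefer A, take drum from A; A=[apple,hinge,orb] B=[clip,node,axle] C=[drum]
Tick 2: prefer B, take clip from B; A=[apple,hinge,orb] B=[node,axle] C=[drum,clip]
Tick 3: prefer A, take apple from A; A=[hinge,orb] B=[node,axle] C=[drum,clip,apple]
Tick 4: prefer B, take node from B; A=[hinge,orb] B=[axle] C=[drum,clip,apple,node]
Tick 5: prefer A, take hinge from A; A=[orb] B=[axle] C=[drum,clip,apple,node,hinge]

Answer: 5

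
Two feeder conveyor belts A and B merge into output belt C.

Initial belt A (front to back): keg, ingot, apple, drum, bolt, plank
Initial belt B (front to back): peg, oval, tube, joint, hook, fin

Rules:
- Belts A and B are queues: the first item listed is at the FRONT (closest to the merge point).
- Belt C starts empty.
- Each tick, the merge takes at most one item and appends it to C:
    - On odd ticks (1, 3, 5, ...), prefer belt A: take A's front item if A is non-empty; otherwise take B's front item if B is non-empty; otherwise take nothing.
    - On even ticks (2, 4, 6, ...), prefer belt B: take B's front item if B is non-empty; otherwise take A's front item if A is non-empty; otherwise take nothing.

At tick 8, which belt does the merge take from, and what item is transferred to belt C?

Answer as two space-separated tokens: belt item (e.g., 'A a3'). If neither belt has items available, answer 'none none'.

Answer: B joint

Derivation:
Tick 1: prefer A, take keg from A; A=[ingot,apple,drum,bolt,plank] B=[peg,oval,tube,joint,hook,fin] C=[keg]
Tick 2: prefer B, take peg from B; A=[ingot,apple,drum,bolt,plank] B=[oval,tube,joint,hook,fin] C=[keg,peg]
Tick 3: prefer A, take ingot from A; A=[apple,drum,bolt,plank] B=[oval,tube,joint,hook,fin] C=[keg,peg,ingot]
Tick 4: prefer B, take oval from B; A=[apple,drum,bolt,plank] B=[tube,joint,hook,fin] C=[keg,peg,ingot,oval]
Tick 5: prefer A, take apple from A; A=[drum,bolt,plank] B=[tube,joint,hook,fin] C=[keg,peg,ingot,oval,apple]
Tick 6: prefer B, take tube from B; A=[drum,bolt,plank] B=[joint,hook,fin] C=[keg,peg,ingot,oval,apple,tube]
Tick 7: prefer A, take drum from A; A=[bolt,plank] B=[joint,hook,fin] C=[keg,peg,ingot,oval,apple,tube,drum]
Tick 8: prefer B, take joint from B; A=[bolt,plank] B=[hook,fin] C=[keg,peg,ingot,oval,apple,tube,drum,joint]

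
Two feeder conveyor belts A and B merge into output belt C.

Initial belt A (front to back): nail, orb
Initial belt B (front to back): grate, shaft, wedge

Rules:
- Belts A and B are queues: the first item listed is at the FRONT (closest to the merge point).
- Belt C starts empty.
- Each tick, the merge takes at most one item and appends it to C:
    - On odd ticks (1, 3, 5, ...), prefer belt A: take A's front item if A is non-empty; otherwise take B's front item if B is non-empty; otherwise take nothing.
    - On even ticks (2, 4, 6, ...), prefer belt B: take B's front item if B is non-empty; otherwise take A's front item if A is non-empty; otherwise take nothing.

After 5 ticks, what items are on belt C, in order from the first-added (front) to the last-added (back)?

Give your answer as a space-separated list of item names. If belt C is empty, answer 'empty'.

Tick 1: prefer A, take nail from A; A=[orb] B=[grate,shaft,wedge] C=[nail]
Tick 2: prefer B, take grate from B; A=[orb] B=[shaft,wedge] C=[nail,grate]
Tick 3: prefer A, take orb from A; A=[-] B=[shaft,wedge] C=[nail,grate,orb]
Tick 4: prefer B, take shaft from B; A=[-] B=[wedge] C=[nail,grate,orb,shaft]
Tick 5: prefer A, take wedge from B; A=[-] B=[-] C=[nail,grate,orb,shaft,wedge]

Answer: nail grate orb shaft wedge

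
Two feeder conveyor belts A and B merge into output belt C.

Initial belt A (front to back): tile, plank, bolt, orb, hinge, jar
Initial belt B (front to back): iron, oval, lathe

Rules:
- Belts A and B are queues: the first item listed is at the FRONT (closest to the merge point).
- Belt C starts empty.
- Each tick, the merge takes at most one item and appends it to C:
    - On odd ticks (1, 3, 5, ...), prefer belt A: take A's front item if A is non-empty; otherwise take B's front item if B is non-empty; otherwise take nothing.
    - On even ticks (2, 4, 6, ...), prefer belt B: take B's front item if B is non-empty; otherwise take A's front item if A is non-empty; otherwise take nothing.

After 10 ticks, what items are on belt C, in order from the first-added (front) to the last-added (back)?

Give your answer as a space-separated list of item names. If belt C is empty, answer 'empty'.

Answer: tile iron plank oval bolt lathe orb hinge jar

Derivation:
Tick 1: prefer A, take tile from A; A=[plank,bolt,orb,hinge,jar] B=[iron,oval,lathe] C=[tile]
Tick 2: prefer B, take iron from B; A=[plank,bolt,orb,hinge,jar] B=[oval,lathe] C=[tile,iron]
Tick 3: prefer A, take plank from A; A=[bolt,orb,hinge,jar] B=[oval,lathe] C=[tile,iron,plank]
Tick 4: prefer B, take oval from B; A=[bolt,orb,hinge,jar] B=[lathe] C=[tile,iron,plank,oval]
Tick 5: prefer A, take bolt from A; A=[orb,hinge,jar] B=[lathe] C=[tile,iron,plank,oval,bolt]
Tick 6: prefer B, take lathe from B; A=[orb,hinge,jar] B=[-] C=[tile,iron,plank,oval,bolt,lathe]
Tick 7: prefer A, take orb from A; A=[hinge,jar] B=[-] C=[tile,iron,plank,oval,bolt,lathe,orb]
Tick 8: prefer B, take hinge from A; A=[jar] B=[-] C=[tile,iron,plank,oval,bolt,lathe,orb,hinge]
Tick 9: prefer A, take jar from A; A=[-] B=[-] C=[tile,iron,plank,oval,bolt,lathe,orb,hinge,jar]
Tick 10: prefer B, both empty, nothing taken; A=[-] B=[-] C=[tile,iron,plank,oval,bolt,lathe,orb,hinge,jar]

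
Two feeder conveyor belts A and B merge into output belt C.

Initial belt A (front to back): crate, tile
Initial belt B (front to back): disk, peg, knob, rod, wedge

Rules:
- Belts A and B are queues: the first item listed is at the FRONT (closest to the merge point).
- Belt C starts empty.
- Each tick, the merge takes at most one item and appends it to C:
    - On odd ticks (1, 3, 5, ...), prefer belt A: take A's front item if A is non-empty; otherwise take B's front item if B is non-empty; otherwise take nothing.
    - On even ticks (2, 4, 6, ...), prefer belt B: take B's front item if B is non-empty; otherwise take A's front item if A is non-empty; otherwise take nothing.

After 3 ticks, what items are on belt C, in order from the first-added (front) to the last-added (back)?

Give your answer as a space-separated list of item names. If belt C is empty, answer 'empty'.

Tick 1: prefer A, take crate from A; A=[tile] B=[disk,peg,knob,rod,wedge] C=[crate]
Tick 2: prefer B, take disk from B; A=[tile] B=[peg,knob,rod,wedge] C=[crate,disk]
Tick 3: prefer A, take tile from A; A=[-] B=[peg,knob,rod,wedge] C=[crate,disk,tile]

Answer: crate disk tile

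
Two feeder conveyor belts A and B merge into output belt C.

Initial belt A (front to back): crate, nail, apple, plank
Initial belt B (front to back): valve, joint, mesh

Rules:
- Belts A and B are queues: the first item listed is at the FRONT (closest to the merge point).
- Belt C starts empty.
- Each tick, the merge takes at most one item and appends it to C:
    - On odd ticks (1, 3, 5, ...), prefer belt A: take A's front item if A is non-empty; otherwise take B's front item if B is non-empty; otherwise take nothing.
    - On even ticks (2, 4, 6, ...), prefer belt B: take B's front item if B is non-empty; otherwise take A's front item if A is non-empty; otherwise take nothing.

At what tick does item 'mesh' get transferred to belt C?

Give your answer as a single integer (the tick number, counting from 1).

Tick 1: prefer A, take crate from A; A=[nail,apple,plank] B=[valve,joint,mesh] C=[crate]
Tick 2: prefer B, take valve from B; A=[nail,apple,plank] B=[joint,mesh] C=[crate,valve]
Tick 3: prefer A, take nail from A; A=[apple,plank] B=[joint,mesh] C=[crate,valve,nail]
Tick 4: prefer B, take joint from B; A=[apple,plank] B=[mesh] C=[crate,valve,nail,joint]
Tick 5: prefer A, take apple from A; A=[plank] B=[mesh] C=[crate,valve,nail,joint,apple]
Tick 6: prefer B, take mesh from B; A=[plank] B=[-] C=[crate,valve,nail,joint,apple,mesh]

Answer: 6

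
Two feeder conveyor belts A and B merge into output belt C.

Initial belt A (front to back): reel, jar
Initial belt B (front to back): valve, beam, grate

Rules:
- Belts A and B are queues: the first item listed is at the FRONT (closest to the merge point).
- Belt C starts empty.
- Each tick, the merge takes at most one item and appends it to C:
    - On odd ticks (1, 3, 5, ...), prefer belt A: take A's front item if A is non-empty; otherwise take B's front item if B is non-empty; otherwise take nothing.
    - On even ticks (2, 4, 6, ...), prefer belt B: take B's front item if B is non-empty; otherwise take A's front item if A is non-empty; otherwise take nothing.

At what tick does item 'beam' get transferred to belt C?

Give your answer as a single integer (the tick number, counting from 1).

Tick 1: prefer A, take reel from A; A=[jar] B=[valve,beam,grate] C=[reel]
Tick 2: prefer B, take valve from B; A=[jar] B=[beam,grate] C=[reel,valve]
Tick 3: prefer A, take jar from A; A=[-] B=[beam,grate] C=[reel,valve,jar]
Tick 4: prefer B, take beam from B; A=[-] B=[grate] C=[reel,valve,jar,beam]

Answer: 4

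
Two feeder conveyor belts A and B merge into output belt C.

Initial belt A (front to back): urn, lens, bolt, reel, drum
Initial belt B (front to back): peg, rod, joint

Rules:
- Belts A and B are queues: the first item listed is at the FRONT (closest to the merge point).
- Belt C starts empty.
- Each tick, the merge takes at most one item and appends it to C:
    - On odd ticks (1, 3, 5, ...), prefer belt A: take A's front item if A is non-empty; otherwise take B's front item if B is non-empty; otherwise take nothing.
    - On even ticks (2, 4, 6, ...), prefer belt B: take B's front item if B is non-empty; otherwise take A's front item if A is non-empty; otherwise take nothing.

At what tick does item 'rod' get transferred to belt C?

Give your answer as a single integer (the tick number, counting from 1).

Answer: 4

Derivation:
Tick 1: prefer A, take urn from A; A=[lens,bolt,reel,drum] B=[peg,rod,joint] C=[urn]
Tick 2: prefer B, take peg from B; A=[lens,bolt,reel,drum] B=[rod,joint] C=[urn,peg]
Tick 3: prefer A, take lens from A; A=[bolt,reel,drum] B=[rod,joint] C=[urn,peg,lens]
Tick 4: prefer B, take rod from B; A=[bolt,reel,drum] B=[joint] C=[urn,peg,lens,rod]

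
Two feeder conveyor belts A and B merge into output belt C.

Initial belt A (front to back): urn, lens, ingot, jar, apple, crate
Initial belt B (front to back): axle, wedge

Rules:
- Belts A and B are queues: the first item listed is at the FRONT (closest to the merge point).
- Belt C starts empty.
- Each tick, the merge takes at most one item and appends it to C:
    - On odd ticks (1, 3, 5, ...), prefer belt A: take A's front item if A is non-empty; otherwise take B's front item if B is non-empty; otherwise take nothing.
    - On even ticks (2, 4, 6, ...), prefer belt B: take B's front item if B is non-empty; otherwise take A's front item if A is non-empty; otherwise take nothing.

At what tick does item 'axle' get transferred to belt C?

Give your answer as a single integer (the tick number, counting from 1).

Tick 1: prefer A, take urn from A; A=[lens,ingot,jar,apple,crate] B=[axle,wedge] C=[urn]
Tick 2: prefer B, take axle from B; A=[lens,ingot,jar,apple,crate] B=[wedge] C=[urn,axle]

Answer: 2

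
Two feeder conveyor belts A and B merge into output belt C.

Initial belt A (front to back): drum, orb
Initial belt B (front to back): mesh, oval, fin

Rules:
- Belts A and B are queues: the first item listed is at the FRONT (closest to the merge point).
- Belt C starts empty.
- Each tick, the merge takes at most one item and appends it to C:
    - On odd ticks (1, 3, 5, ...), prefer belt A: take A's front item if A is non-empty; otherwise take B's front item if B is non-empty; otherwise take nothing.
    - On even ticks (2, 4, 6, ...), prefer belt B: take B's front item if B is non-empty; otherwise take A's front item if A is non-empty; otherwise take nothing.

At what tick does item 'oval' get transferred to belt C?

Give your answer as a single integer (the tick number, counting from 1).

Tick 1: prefer A, take drum from A; A=[orb] B=[mesh,oval,fin] C=[drum]
Tick 2: prefer B, take mesh from B; A=[orb] B=[oval,fin] C=[drum,mesh]
Tick 3: prefer A, take orb from A; A=[-] B=[oval,fin] C=[drum,mesh,orb]
Tick 4: prefer B, take oval from B; A=[-] B=[fin] C=[drum,mesh,orb,oval]

Answer: 4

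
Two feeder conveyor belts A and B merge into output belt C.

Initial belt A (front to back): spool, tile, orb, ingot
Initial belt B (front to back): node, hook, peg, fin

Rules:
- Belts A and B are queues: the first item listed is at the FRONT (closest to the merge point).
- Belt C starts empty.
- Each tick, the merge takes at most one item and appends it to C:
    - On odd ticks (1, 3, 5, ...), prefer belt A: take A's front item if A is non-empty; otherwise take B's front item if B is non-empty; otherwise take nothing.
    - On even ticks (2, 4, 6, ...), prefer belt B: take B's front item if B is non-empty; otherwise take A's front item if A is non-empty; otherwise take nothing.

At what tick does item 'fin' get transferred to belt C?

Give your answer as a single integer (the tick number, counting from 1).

Answer: 8

Derivation:
Tick 1: prefer A, take spool from A; A=[tile,orb,ingot] B=[node,hook,peg,fin] C=[spool]
Tick 2: prefer B, take node from B; A=[tile,orb,ingot] B=[hook,peg,fin] C=[spool,node]
Tick 3: prefer A, take tile from A; A=[orb,ingot] B=[hook,peg,fin] C=[spool,node,tile]
Tick 4: prefer B, take hook from B; A=[orb,ingot] B=[peg,fin] C=[spool,node,tile,hook]
Tick 5: prefer A, take orb from A; A=[ingot] B=[peg,fin] C=[spool,node,tile,hook,orb]
Tick 6: prefer B, take peg from B; A=[ingot] B=[fin] C=[spool,node,tile,hook,orb,peg]
Tick 7: prefer A, take ingot from A; A=[-] B=[fin] C=[spool,node,tile,hook,orb,peg,ingot]
Tick 8: prefer B, take fin from B; A=[-] B=[-] C=[spool,node,tile,hook,orb,peg,ingot,fin]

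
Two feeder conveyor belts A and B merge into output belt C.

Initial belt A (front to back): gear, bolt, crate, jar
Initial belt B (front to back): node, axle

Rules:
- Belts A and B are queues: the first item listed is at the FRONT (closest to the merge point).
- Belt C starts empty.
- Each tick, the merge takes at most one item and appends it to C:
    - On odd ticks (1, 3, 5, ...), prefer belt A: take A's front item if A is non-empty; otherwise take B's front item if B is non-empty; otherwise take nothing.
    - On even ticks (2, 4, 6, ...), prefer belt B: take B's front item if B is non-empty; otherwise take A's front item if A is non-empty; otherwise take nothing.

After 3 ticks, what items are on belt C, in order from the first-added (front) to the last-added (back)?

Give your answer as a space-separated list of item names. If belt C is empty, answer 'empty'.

Answer: gear node bolt

Derivation:
Tick 1: prefer A, take gear from A; A=[bolt,crate,jar] B=[node,axle] C=[gear]
Tick 2: prefer B, take node from B; A=[bolt,crate,jar] B=[axle] C=[gear,node]
Tick 3: prefer A, take bolt from A; A=[crate,jar] B=[axle] C=[gear,node,bolt]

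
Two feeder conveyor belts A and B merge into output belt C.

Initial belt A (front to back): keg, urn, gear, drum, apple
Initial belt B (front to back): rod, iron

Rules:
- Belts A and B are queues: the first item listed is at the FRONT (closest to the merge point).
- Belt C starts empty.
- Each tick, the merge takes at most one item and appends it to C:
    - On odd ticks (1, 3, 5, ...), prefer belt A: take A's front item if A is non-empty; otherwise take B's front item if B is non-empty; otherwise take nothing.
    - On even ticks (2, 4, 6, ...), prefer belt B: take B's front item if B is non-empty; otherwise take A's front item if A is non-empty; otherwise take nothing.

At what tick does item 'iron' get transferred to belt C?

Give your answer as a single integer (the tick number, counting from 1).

Tick 1: prefer A, take keg from A; A=[urn,gear,drum,apple] B=[rod,iron] C=[keg]
Tick 2: prefer B, take rod from B; A=[urn,gear,drum,apple] B=[iron] C=[keg,rod]
Tick 3: prefer A, take urn from A; A=[gear,drum,apple] B=[iron] C=[keg,rod,urn]
Tick 4: prefer B, take iron from B; A=[gear,drum,apple] B=[-] C=[keg,rod,urn,iron]

Answer: 4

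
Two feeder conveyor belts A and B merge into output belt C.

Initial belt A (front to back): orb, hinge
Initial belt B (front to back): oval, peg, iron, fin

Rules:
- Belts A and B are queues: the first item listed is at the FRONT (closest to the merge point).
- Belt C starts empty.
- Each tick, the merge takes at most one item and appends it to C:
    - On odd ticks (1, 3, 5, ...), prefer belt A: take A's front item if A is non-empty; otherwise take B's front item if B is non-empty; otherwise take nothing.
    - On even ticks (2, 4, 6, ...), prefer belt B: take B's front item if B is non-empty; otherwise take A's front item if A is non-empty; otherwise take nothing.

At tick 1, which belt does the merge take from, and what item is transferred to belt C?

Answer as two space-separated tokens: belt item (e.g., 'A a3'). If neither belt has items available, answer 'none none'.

Tick 1: prefer A, take orb from A; A=[hinge] B=[oval,peg,iron,fin] C=[orb]

Answer: A orb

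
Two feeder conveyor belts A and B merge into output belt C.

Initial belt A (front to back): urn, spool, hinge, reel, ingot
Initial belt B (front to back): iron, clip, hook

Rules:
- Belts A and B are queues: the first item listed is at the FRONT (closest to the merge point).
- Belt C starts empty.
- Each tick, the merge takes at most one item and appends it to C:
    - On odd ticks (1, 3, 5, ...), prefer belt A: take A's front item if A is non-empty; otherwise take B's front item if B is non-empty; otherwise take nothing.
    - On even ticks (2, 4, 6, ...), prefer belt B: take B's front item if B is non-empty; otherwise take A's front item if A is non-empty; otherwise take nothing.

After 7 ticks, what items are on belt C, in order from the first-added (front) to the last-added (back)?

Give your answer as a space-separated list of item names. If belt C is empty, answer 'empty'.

Answer: urn iron spool clip hinge hook reel

Derivation:
Tick 1: prefer A, take urn from A; A=[spool,hinge,reel,ingot] B=[iron,clip,hook] C=[urn]
Tick 2: prefer B, take iron from B; A=[spool,hinge,reel,ingot] B=[clip,hook] C=[urn,iron]
Tick 3: prefer A, take spool from A; A=[hinge,reel,ingot] B=[clip,hook] C=[urn,iron,spool]
Tick 4: prefer B, take clip from B; A=[hinge,reel,ingot] B=[hook] C=[urn,iron,spool,clip]
Tick 5: prefer A, take hinge from A; A=[reel,ingot] B=[hook] C=[urn,iron,spool,clip,hinge]
Tick 6: prefer B, take hook from B; A=[reel,ingot] B=[-] C=[urn,iron,spool,clip,hinge,hook]
Tick 7: prefer A, take reel from A; A=[ingot] B=[-] C=[urn,iron,spool,clip,hinge,hook,reel]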